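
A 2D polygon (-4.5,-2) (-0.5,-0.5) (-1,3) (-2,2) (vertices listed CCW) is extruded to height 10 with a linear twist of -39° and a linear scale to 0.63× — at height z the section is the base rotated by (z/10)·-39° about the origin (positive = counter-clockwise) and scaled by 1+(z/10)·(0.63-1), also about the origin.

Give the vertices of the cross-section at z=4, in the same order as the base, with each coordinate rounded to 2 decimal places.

t = z/height = 4/10 = 0.4
s = 1 + (scale-1)·z/height = 1 + (0.63-1)·4/10 = 0.852000
θ = twist·z/height = -39°·4/10 = -15.6000° = -0.272271 rad
cos θ = 0.963163, sin θ = -0.268920 (intermediates below are computed at full precision and shown rounded to 5 d.p.)
v1: (-4.5,-2) → rotate → (-4.87207,-0.71619) → ×s → (-4.15100,-0.61019) → (-4.15,-0.61)
v2: (-0.5,-0.5) → rotate → (-0.61604,-0.34712) → ×s → (-0.52487,-0.29575) → (-0.52,-0.30)
v3: (-1,3) → rotate → (-0.15640,3.15841) → ×s → (-0.13326,2.69096) → (-0.13,2.69)
v4: (-2,2) → rotate → (-1.38849,2.46416) → ×s → (-1.18299,2.09947) → (-1.18,2.10)

Cross-section at z=4: (-4.15,-0.61) (-0.52,-0.30) (-0.13,2.69) (-1.18,2.10)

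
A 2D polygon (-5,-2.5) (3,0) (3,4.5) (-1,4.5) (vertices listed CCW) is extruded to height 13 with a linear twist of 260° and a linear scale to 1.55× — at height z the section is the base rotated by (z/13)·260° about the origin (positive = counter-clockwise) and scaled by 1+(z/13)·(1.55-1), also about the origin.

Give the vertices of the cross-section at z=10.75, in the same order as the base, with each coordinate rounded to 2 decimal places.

Cross-section at z=10.75: (3.87,7.15) (-3.58,-2.50) (0.18,-7.87) (4.95,-4.53)

t = z/height = 10.75/13 = 0.826923
s = 1 + (scale-1)·z/height = 1 + (1.55-1)·10.75/13 = 1.454808
θ = twist·z/height = 260°·10.75/13 = 215.0000° = 3.752458 rad
cos θ = -0.819152, sin θ = -0.573576 (intermediates below are computed at full precision and shown rounded to 5 d.p.)
v1: (-5,-2.5) → rotate → (2.66182,4.91576) → ×s → (3.87243,7.15149) → (3.87,7.15)
v2: (3,0) → rotate → (-2.45746,-1.72073) → ×s → (-3.57513,-2.50333) → (-3.58,-2.50)
v3: (3,4.5) → rotate → (0.12364,-5.40691) → ×s → (0.17987,-7.86602) → (0.18,-7.87)
v4: (-1,4.5) → rotate → (3.40025,-3.11261) → ×s → (4.94670,-4.52825) → (4.95,-4.53)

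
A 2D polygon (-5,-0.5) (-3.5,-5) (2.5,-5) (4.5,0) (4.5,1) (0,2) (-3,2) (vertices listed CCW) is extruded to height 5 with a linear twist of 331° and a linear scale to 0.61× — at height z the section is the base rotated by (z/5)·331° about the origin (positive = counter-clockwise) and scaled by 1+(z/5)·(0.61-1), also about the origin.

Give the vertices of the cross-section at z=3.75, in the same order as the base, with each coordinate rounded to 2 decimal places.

t = z/height = 3.75/5 = 0.75
s = 1 + (scale-1)·z/height = 1 + (0.61-1)·3.75/5 = 0.707500
θ = twist·z/height = 331°·3.75/5 = 248.2500° = 4.332780 rad
cos θ = -0.370557, sin θ = -0.928810 (intermediates below are computed at full precision and shown rounded to 5 d.p.)
v1: (-5,-0.5) → rotate → (1.38838,4.82933) → ×s → (0.98228,3.41675) → (0.98,3.42)
v2: (-3.5,-5) → rotate → (-3.34710,5.10362) → ×s → (-2.36807,3.61081) → (-2.37,3.61)
v3: (2.5,-5) → rotate → (-5.57044,-0.46924) → ×s → (-3.94109,-0.33198) → (-3.94,-0.33)
v4: (4.5,0) → rotate → (-1.66751,-4.17964) → ×s → (-1.17976,-2.95710) → (-1.18,-2.96)
v5: (4.5,1) → rotate → (-0.73870,-4.55020) → ×s → (-0.52263,-3.21927) → (-0.52,-3.22)
v6: (0,2) → rotate → (1.85762,-0.74111) → ×s → (1.31427,-0.52434) → (1.31,-0.52)
v7: (-3,2) → rotate → (2.96929,2.04531) → ×s → (2.10077,1.44706) → (2.10,1.45)

Cross-section at z=3.75: (0.98,3.42) (-2.37,3.61) (-3.94,-0.33) (-1.18,-2.96) (-0.52,-3.22) (1.31,-0.52) (2.10,1.45)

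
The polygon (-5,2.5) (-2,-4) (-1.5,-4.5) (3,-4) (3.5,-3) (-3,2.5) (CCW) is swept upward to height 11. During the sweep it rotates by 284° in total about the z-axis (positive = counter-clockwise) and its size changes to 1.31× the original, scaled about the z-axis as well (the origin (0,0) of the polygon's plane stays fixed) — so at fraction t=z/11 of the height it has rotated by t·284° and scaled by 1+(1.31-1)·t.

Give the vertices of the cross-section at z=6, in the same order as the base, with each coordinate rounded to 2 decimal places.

Cross-section at z=6: (4.05,-5.13) (4.10,3.24) (3.82,4.02) (-1.19,5.72) (-2.22,4.91) (1.94,-4.13)

t = z/height = 6/11 = 0.545455
s = 1 + (scale-1)·z/height = 1 + (1.31-1)·6/11 = 1.169091
θ = twist·z/height = 284°·6/11 = 154.9091° = 2.703674 rad
cos θ = -0.905636, sin θ = 0.424056 (intermediates below are computed at full precision and shown rounded to 5 d.p.)
v1: (-5,2.5) → rotate → (3.46804,-4.38437) → ×s → (4.05446,-5.12573) → (4.05,-5.13)
v2: (-2,-4) → rotate → (3.50750,2.77443) → ×s → (4.10058,3.24356) → (4.10,3.24)
v3: (-1.5,-4.5) → rotate → (3.26670,3.43928) → ×s → (3.81908,4.02083) → (3.82,4.02)
v4: (3,-4) → rotate → (-1.02069,4.89471) → ×s → (-1.19327,5.72236) → (-1.19,5.72)
v5: (3.5,-3) → rotate → (-1.89756,4.20110) → ×s → (-2.21842,4.91147) → (-2.22,4.91)
v6: (-3,2.5) → rotate → (1.65677,-3.53626) → ×s → (1.93691,-4.13421) → (1.94,-4.13)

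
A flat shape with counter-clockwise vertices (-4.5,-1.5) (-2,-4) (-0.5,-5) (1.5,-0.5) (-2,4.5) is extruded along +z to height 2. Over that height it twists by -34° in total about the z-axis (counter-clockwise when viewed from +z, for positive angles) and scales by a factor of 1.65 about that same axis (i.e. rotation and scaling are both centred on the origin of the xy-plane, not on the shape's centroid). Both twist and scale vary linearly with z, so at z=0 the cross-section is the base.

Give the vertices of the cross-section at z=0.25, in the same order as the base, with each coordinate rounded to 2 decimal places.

t = z/height = 0.25/2 = 0.125
s = 1 + (scale-1)·z/height = 1 + (1.65-1)·0.25/2 = 1.081250
θ = twist·z/height = -34°·0.25/2 = -4.2500° = -0.074176 rad
cos θ = 0.997250, sin θ = -0.074108 (intermediates below are computed at full precision and shown rounded to 5 d.p.)
v1: (-4.5,-1.5) → rotate → (-4.59879,-1.16239) → ×s → (-4.97244,-1.25683) → (-4.97,-1.26)
v2: (-2,-4) → rotate → (-2.29093,-3.84078) → ×s → (-2.47707,-4.15285) → (-2.48,-4.15)
v3: (-0.5,-5) → rotate → (-0.86917,-4.94920) → ×s → (-0.93979,-5.35132) → (-0.94,-5.35)
v4: (1.5,-0.5) → rotate → (1.45882,-0.60979) → ×s → (1.57735,-0.65933) → (1.58,-0.66)
v5: (-2,4.5) → rotate → (-1.66101,4.63584) → ×s → (-1.79597,5.01251) → (-1.80,5.01)

Cross-section at z=0.25: (-4.97,-1.26) (-2.48,-4.15) (-0.94,-5.35) (1.58,-0.66) (-1.80,5.01)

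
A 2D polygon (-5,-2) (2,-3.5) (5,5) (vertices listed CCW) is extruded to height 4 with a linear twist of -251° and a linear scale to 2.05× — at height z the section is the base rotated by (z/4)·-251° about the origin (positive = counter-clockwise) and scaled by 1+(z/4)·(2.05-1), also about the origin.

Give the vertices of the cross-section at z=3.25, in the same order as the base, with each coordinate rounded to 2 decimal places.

t = z/height = 3.25/4 = 0.8125
s = 1 + (scale-1)·z/height = 1 + (2.05-1)·3.25/4 = 1.853125
θ = twist·z/height = -251°·3.25/4 = -203.9375° = -3.559381 rad
cos θ = -0.913989, sin θ = 0.405740 (intermediates below are computed at full precision and shown rounded to 5 d.p.)
v1: (-5,-2) → rotate → (5.38142,-0.20072) → ×s → (9.97245,-0.37196) → (9.97,-0.37)
v2: (2,-3.5) → rotate → (-0.40789,4.01044) → ×s → (-0.75587,7.43185) → (-0.76,7.43)
v3: (5,5) → rotate → (-6.59864,-2.54124) → ×s → (-12.22811,-4.70924) → (-12.23,-4.71)

Cross-section at z=3.25: (9.97,-0.37) (-0.76,7.43) (-12.23,-4.71)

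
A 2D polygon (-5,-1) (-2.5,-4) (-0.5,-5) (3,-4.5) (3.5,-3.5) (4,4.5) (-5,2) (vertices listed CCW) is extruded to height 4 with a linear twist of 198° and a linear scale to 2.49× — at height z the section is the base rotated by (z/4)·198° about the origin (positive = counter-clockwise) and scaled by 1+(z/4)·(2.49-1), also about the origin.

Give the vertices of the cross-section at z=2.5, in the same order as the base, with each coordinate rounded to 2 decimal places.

Cross-section at z=2.5: (6.97,-6.96) (9.11,0.28) (8.57,4.56) (4.01,9.65) (1.86,9.38) (-11.52,1.59) (2.15,-10.17)

t = z/height = 2.5/4 = 0.625
s = 1 + (scale-1)·z/height = 1 + (2.49-1)·2.5/4 = 1.931250
θ = twist·z/height = 198°·2.5/4 = 123.7500° = 2.159845 rad
cos θ = -0.555570, sin θ = 0.831470 (intermediates below are computed at full precision and shown rounded to 5 d.p.)
v1: (-5,-1) → rotate → (3.60932,-3.60178) → ×s → (6.97050,-6.95593) → (6.97,-6.96)
v2: (-2.5,-4) → rotate → (4.71480,0.14361) → ×s → (9.10547,0.27734) → (9.11,0.28)
v3: (-0.5,-5) → rotate → (4.43513,2.36212) → ×s → (8.56535,4.56184) → (8.57,4.56)
v4: (3,-4.5) → rotate → (2.07490,4.99447) → ×s → (4.00716,9.64558) → (4.01,9.65)
v5: (3.5,-3.5) → rotate → (0.96565,4.85464) → ×s → (1.86491,9.37552) → (1.86,9.38)
v6: (4,4.5) → rotate → (-5.96389,0.82581) → ×s → (-11.51777,1.59485) → (-11.52,1.59)
v7: (-5,2) → rotate → (1.11491,-5.26849) → ×s → (2.15317,-10.17477) → (2.15,-10.17)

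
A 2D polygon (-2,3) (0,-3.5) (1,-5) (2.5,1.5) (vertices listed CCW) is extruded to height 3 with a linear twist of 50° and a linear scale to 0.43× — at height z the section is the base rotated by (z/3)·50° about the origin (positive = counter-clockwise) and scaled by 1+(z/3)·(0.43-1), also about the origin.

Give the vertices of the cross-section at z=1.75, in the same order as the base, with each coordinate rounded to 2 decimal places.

t = z/height = 1.75/3 = 0.583333
s = 1 + (scale-1)·z/height = 1 + (0.43-1)·1.75/3 = 0.667500
θ = twist·z/height = 50°·1.75/3 = 29.1667° = 0.509054 rad
cos θ = 0.873206, sin θ = 0.487352 (intermediates below are computed at full precision and shown rounded to 5 d.p.)
v1: (-2,3) → rotate → (-3.20847,1.64491) → ×s → (-2.14165,1.09798) → (-2.14,1.10)
v2: (0,-3.5) → rotate → (1.70573,-3.05622) → ×s → (1.13858,-2.04003) → (1.14,-2.04)
v3: (1,-5) → rotate → (3.30996,-3.87868) → ×s → (2.20940,-2.58902) → (2.21,-2.59)
v4: (2.5,1.5) → rotate → (1.45199,2.52819) → ×s → (0.96920,1.68757) → (0.97,1.69)

Cross-section at z=1.75: (-2.14,1.10) (1.14,-2.04) (2.21,-2.59) (0.97,1.69)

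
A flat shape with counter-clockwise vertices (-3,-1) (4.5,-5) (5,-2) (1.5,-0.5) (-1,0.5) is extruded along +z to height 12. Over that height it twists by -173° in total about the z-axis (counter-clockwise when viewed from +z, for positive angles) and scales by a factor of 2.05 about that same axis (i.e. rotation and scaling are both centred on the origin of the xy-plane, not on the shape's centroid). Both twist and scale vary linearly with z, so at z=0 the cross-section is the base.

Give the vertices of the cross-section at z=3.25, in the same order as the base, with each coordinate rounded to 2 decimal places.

t = z/height = 3.25/12 = 0.270833
s = 1 + (scale-1)·z/height = 1 + (2.05-1)·3.25/12 = 1.284375
θ = twist·z/height = -173°·3.25/12 = -46.8542° = -0.817759 rad
cos θ = 0.683858, sin θ = -0.729615 (intermediates below are computed at full precision and shown rounded to 5 d.p.)
v1: (-3,-1) → rotate → (-2.78119,1.50499) → ×s → (-3.57209,1.93297) → (-3.57,1.93)
v2: (4.5,-5) → rotate → (-0.57072,-6.70256) → ×s → (-0.73302,-8.60860) → (-0.73,-8.61)
v3: (5,-2) → rotate → (1.96006,-5.01579) → ×s → (2.51745,-6.44216) → (2.52,-6.44)
v4: (1.5,-0.5) → rotate → (0.66098,-1.43635) → ×s → (0.84894,-1.84481) → (0.85,-1.84)
v5: (-1,0.5) → rotate → (-0.31905,1.07154) → ×s → (-0.40978,1.37626) → (-0.41,1.38)

Cross-section at z=3.25: (-3.57,1.93) (-0.73,-8.61) (2.52,-6.44) (0.85,-1.84) (-0.41,1.38)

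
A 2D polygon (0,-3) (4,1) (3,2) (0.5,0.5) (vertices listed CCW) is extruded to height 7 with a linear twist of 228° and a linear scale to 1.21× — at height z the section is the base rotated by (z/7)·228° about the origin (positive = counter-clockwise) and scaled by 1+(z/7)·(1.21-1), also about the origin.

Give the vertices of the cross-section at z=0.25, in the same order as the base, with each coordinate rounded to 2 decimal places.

t = z/height = 0.25/7 = 0.0357143
s = 1 + (scale-1)·z/height = 1 + (1.21-1)·0.25/7 = 1.007500
θ = twist·z/height = 228°·0.25/7 = 8.1429° = 0.142120 rad
cos θ = 0.989918, sin θ = 0.141642 (intermediates below are computed at full precision and shown rounded to 5 d.p.)
v1: (0,-3) → rotate → (0.42493,-2.96975) → ×s → (0.42811,-2.99203) → (0.43,-2.99)
v2: (4,1) → rotate → (3.81803,1.55648) → ×s → (3.84667,1.56816) → (3.85,1.57)
v3: (3,2) → rotate → (2.68647,2.40476) → ×s → (2.70662,2.42280) → (2.71,2.42)
v4: (0.5,0.5) → rotate → (0.42414,0.56578) → ×s → (0.42732,0.57002) → (0.43,0.57)

Cross-section at z=0.25: (0.43,-2.99) (3.85,1.57) (2.71,2.42) (0.43,0.57)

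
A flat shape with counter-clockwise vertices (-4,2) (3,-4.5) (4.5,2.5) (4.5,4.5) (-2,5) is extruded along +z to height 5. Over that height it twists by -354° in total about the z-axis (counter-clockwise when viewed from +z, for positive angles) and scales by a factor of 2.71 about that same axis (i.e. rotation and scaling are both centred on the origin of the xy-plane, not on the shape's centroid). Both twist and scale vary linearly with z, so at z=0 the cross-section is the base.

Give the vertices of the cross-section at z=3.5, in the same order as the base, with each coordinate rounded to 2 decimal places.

t = z/height = 3.5/5 = 0.7
s = 1 + (scale-1)·z/height = 1 + (2.71-1)·3.5/5 = 2.197000
θ = twist·z/height = -354°·3.5/5 = -247.8000° = -4.324926 rad
cos θ = -0.377841, sin θ = 0.925871 (intermediates below are computed at full precision and shown rounded to 5 d.p.)
v1: (-4,2) → rotate → (-0.34038,-4.45916) → ×s → (-0.74781,-9.79678) → (-0.75,-9.80)
v2: (3,-4.5) → rotate → (3.03290,4.47790) → ×s → (6.66327,9.83794) → (6.66,9.84)
v3: (4.5,2.5) → rotate → (-4.01496,3.22182) → ×s → (-8.82087,7.07833) → (-8.82,7.08)
v4: (4.5,4.5) → rotate → (-5.86670,2.46613) → ×s → (-12.88914,5.41810) → (-12.89,5.42)
v5: (-2,5) → rotate → (-3.87367,-3.74095) → ×s → (-8.51046,-8.21886) → (-8.51,-8.22)

Cross-section at z=3.5: (-0.75,-9.80) (6.66,9.84) (-8.82,7.08) (-12.89,5.42) (-8.51,-8.22)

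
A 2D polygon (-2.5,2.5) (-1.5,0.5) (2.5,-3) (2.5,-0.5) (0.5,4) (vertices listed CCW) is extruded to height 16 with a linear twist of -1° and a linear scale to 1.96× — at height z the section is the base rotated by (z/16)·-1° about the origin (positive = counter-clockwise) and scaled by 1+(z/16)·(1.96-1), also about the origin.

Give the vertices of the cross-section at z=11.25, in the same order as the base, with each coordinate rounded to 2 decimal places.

t = z/height = 11.25/16 = 0.703125
s = 1 + (scale-1)·z/height = 1 + (1.96-1)·11.25/16 = 1.675000
θ = twist·z/height = -1°·11.25/16 = -0.7031° = -0.012272 rad
cos θ = 0.999925, sin θ = -0.012272 (intermediates below are computed at full precision and shown rounded to 5 d.p.)
v1: (-2.5,2.5) → rotate → (-2.46913,2.53049) → ×s → (-4.13580,4.23857) → (-4.14,4.24)
v2: (-1.5,0.5) → rotate → (-1.49375,0.51837) → ×s → (-2.50203,0.86827) → (-2.50,0.87)
v3: (2.5,-3) → rotate → (2.46300,-3.03045) → ×s → (4.12552,-5.07601) → (4.13,-5.08)
v4: (2.5,-0.5) → rotate → (2.49368,-0.53064) → ×s → (4.17691,-0.88882) → (4.18,-0.89)
v5: (0.5,4) → rotate → (0.54905,3.99356) → ×s → (0.91966,6.68922) → (0.92,6.69)

Cross-section at z=11.25: (-4.14,4.24) (-2.50,0.87) (4.13,-5.08) (4.18,-0.89) (0.92,6.69)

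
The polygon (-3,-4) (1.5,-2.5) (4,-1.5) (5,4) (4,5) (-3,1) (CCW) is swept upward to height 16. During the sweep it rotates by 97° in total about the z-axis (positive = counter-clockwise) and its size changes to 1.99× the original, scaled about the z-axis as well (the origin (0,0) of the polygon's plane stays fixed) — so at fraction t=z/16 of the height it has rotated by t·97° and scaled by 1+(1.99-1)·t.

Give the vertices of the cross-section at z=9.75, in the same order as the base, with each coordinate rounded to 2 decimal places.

Cross-section at z=9.75: (3.03,-7.42) (4.67,0.01) (5.36,4.27) (-1.39,10.17) (-3.59,9.62) (-3.85,-3.30)

t = z/height = 9.75/16 = 0.609375
s = 1 + (scale-1)·z/height = 1 + (1.99-1)·9.75/16 = 1.603281
θ = twist·z/height = 97°·9.75/16 = 59.1094° = 1.031653 rad
cos θ = 0.513401, sin θ = 0.858149 (intermediates below are computed at full precision and shown rounded to 5 d.p.)
v1: (-3,-4) → rotate → (1.89239,-4.62805) → ×s → (3.03404,-7.42007) → (3.03,-7.42)
v2: (1.5,-2.5) → rotate → (2.91547,0.00372) → ×s → (4.67432,0.00597) → (4.67,0.01)
v3: (4,-1.5) → rotate → (3.34083,2.66249) → ×s → (5.35628,4.26873) → (5.36,4.27)
v4: (5,4) → rotate → (-0.86559,6.34435) → ×s → (-1.38779,10.17177) → (-1.39,10.17)
v5: (4,5) → rotate → (-2.23714,5.99960) → ×s → (-3.58677,9.61905) → (-3.59,9.62)
v6: (-3,1) → rotate → (-2.39835,-2.06105) → ×s → (-3.84523,-3.30444) → (-3.85,-3.30)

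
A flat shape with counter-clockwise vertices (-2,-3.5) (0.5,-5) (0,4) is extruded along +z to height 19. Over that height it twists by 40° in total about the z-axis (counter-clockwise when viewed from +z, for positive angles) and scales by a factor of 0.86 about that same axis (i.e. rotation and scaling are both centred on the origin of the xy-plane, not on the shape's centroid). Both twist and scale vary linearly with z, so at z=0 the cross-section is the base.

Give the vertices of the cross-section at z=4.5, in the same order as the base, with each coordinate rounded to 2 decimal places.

Cross-section at z=4.5: (-1.35,-3.66) (1.27,-4.69) (-0.64,3.81)

t = z/height = 4.5/19 = 0.236842
s = 1 + (scale-1)·z/height = 1 + (0.86-1)·4.5/19 = 0.966842
θ = twist·z/height = 40°·4.5/19 = 9.4737° = 0.165347 rad
cos θ = 0.986361, sin θ = 0.164595 (intermediates below are computed at full precision and shown rounded to 5 d.p.)
v1: (-2,-3.5) → rotate → (-1.39664,-3.78145) → ×s → (-1.35033,-3.65607) → (-1.35,-3.66)
v2: (0.5,-5) → rotate → (1.31615,-4.84951) → ×s → (1.27251,-4.68871) → (1.27,-4.69)
v3: (0,4) → rotate → (-0.65838,3.94545) → ×s → (-0.63655,3.81462) → (-0.64,3.81)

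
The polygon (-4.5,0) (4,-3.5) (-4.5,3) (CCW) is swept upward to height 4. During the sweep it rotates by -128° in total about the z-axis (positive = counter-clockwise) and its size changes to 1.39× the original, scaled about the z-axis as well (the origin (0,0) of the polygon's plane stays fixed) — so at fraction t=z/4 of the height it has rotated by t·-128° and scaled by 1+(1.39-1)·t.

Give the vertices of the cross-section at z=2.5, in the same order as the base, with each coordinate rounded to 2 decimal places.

t = z/height = 2.5/4 = 0.625
s = 1 + (scale-1)·z/height = 1 + (1.39-1)·2.5/4 = 1.243750
θ = twist·z/height = -128°·2.5/4 = -80.0000° = -1.396263 rad
cos θ = 0.173648, sin θ = -0.984808 (intermediates below are computed at full precision and shown rounded to 5 d.p.)
v1: (-4.5,0) → rotate → (-0.78142,4.43163) → ×s → (-0.97189,5.51185) → (-0.97,5.51)
v2: (4,-3.5) → rotate → (-2.75223,-4.54700) → ×s → (-3.42309,-5.65533) → (-3.42,-5.66)
v3: (-4.5,3) → rotate → (2.17301,4.95258) → ×s → (2.70268,6.15977) → (2.70,6.16)

Cross-section at z=2.5: (-0.97,5.51) (-3.42,-5.66) (2.70,6.16)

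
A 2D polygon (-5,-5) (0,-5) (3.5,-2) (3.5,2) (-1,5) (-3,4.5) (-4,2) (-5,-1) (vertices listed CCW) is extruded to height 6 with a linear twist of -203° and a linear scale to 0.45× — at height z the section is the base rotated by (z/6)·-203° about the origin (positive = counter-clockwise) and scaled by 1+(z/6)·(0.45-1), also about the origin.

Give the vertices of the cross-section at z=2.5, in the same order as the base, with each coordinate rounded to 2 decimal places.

t = z/height = 2.5/6 = 0.416667
s = 1 + (scale-1)·z/height = 1 + (0.45-1)·2.5/6 = 0.770833
θ = twist·z/height = -203°·2.5/6 = -84.5833° = -1.476258 rad
cos θ = 0.094398, sin θ = -0.995535 (intermediates below are computed at full precision and shown rounded to 5 d.p.)
v1: (-5,-5) → rotate → (-5.44966,4.50568) → ×s → (-4.20078,3.47313) → (-4.20,3.47)
v2: (0,-5) → rotate → (-4.97767,-0.47199) → ×s → (-3.83696,-0.36383) → (-3.84,-0.36)
v3: (3.5,-2) → rotate → (-1.66068,-3.67317) → ×s → (-1.28010,-2.83140) → (-1.28,-2.83)
v4: (3.5,2) → rotate → (2.32146,-3.29558) → ×s → (1.78946,-2.54034) → (1.79,-2.54)
v5: (-1,5) → rotate → (4.88327,1.46752) → ×s → (3.76419,1.13122) → (3.76,1.13)
v6: (-3,4.5) → rotate → (4.19671,3.41139) → ×s → (3.23497,2.62962) → (3.23,2.63)
v7: (-4,2) → rotate → (1.61348,4.17093) → ×s → (1.24372,3.21509) → (1.24,3.22)
v8: (-5,-1) → rotate → (-1.46752,4.88327) → ×s → (-1.13122,3.76419) → (-1.13,3.76)

Cross-section at z=2.5: (-4.20,3.47) (-3.84,-0.36) (-1.28,-2.83) (1.79,-2.54) (3.76,1.13) (3.23,2.63) (1.24,3.22) (-1.13,3.76)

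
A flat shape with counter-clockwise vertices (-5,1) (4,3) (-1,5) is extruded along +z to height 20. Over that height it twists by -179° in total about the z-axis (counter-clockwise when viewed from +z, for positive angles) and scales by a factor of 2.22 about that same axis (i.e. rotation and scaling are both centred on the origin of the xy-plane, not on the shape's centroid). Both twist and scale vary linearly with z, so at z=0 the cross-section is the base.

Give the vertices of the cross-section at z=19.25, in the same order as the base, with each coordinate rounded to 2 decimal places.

Cross-section at z=19.25: (11.06,-0.70) (-7.74,-7.63) (3.61,-10.48)

t = z/height = 19.25/20 = 0.9625
s = 1 + (scale-1)·z/height = 1 + (2.22-1)·19.25/20 = 2.174250
θ = twist·z/height = -179°·19.25/20 = -172.2875° = -3.006984 rad
cos θ = -0.990954, sin θ = -0.134202 (intermediates below are computed at full precision and shown rounded to 5 d.p.)
v1: (-5,1) → rotate → (5.08897,-0.31994) → ×s → (11.06470,-0.69563) → (11.06,-0.70)
v2: (4,3) → rotate → (-3.56121,-3.50967) → ×s → (-7.74296,-7.63090) → (-7.74,-7.63)
v3: (-1,5) → rotate → (1.66197,-4.82057) → ×s → (3.61353,-10.48112) → (3.61,-10.48)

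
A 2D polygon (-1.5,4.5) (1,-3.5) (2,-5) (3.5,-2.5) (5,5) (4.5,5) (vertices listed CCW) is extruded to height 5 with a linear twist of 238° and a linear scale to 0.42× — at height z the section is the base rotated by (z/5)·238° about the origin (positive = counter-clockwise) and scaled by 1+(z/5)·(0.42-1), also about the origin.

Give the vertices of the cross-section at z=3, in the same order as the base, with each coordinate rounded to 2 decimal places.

Cross-section at z=3: (-0.99,-2.93) (0.86,2.21) (0.93,3.39) (-0.83,2.68) (-4.57,-0.63) (-4.31,-0.82)

t = z/height = 3/5 = 0.6
s = 1 + (scale-1)·z/height = 1 + (0.42-1)·3/5 = 0.652000
θ = twist·z/height = 238°·3/5 = 142.8000° = 2.492330 rad
cos θ = -0.796530, sin θ = 0.604599 (intermediates below are computed at full precision and shown rounded to 5 d.p.)
v1: (-1.5,4.5) → rotate → (-1.52590,-4.49128) → ×s → (-0.99489,-2.92832) → (-0.99,-2.93)
v2: (1,-3.5) → rotate → (1.31957,3.39245) → ×s → (0.86036,2.21188) → (0.86,2.21)
v3: (2,-5) → rotate → (1.42994,5.19185) → ×s → (0.93232,3.38508) → (0.93,3.39)
v4: (3.5,-2.5) → rotate → (-1.27636,4.10742) → ×s → (-0.83218,2.67804) → (-0.83,2.68)
v5: (5,5) → rotate → (-7.00565,-0.95965) → ×s → (-4.56768,-0.62569) → (-4.57,-0.63)
v6: (4.5,5) → rotate → (-6.60738,-1.26195) → ×s → (-4.30801,-0.82279) → (-4.31,-0.82)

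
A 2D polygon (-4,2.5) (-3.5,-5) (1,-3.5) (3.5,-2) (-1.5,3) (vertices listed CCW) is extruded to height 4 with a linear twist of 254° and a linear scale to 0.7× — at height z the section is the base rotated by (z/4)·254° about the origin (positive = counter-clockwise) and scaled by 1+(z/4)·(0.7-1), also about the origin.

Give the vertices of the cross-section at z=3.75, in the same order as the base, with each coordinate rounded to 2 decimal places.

t = z/height = 3.75/4 = 0.9375
s = 1 + (scale-1)·z/height = 1 + (0.7-1)·3.75/4 = 0.718750
θ = twist·z/height = 254°·3.75/4 = 238.1250° = 4.156065 rad
cos θ = -0.528068, sin θ = -0.849202 (intermediates below are computed at full precision and shown rounded to 5 d.p.)
v1: (-4,2.5) → rotate → (4.23528,2.07664) → ×s → (3.04411,1.49258) → (3.04,1.49)
v2: (-3.5,-5) → rotate → (-2.39777,5.61255) → ×s → (-1.72340,4.03402) → (-1.72,4.03)
v3: (1,-3.5) → rotate → (-3.50028,0.99904) → ×s → (-2.51582,0.71806) → (-2.52,0.72)
v4: (3.5,-2) → rotate → (-3.54664,-1.91607) → ×s → (-2.54915,-1.37718) → (-2.55,-1.38)
v5: (-1.5,3) → rotate → (3.33971,-0.31040) → ×s → (2.40042,-0.22310) → (2.40,-0.22)

Cross-section at z=3.75: (3.04,1.49) (-1.72,4.03) (-2.52,0.72) (-2.55,-1.38) (2.40,-0.22)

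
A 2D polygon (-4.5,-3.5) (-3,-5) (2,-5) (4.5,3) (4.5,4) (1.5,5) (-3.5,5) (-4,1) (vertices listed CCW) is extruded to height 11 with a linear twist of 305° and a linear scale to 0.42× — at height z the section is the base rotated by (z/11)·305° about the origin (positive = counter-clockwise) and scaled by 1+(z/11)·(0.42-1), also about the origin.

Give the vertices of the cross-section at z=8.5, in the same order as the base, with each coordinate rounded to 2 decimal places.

t = z/height = 8.5/11 = 0.772727
s = 1 + (scale-1)·z/height = 1 + (0.42-1)·8.5/11 = 0.551818
θ = twist·z/height = 305°·8.5/11 = 235.6818° = 4.113424 rad
cos θ = -0.563788, sin θ = -0.825919 (intermediates below are computed at full precision and shown rounded to 5 d.p.)
v1: (-4.5,-3.5) → rotate → (-0.35367,5.68990) → ×s → (-0.19516,3.13979) → (-0.20,3.14)
v2: (-3,-5) → rotate → (-2.43823,5.29670) → ×s → (-1.34546,2.92281) → (-1.35,2.92)
v3: (2,-5) → rotate → (-5.25717,1.16710) → ×s → (-2.90100,0.64403) → (-2.90,0.64)
v4: (4.5,3) → rotate → (-0.05929,-5.40800) → ×s → (-0.03272,-2.98423) → (-0.03,-2.98)
v5: (4.5,4) → rotate → (0.76663,-5.97179) → ×s → (0.42304,-3.29534) → (0.42,-3.30)
v6: (1.5,5) → rotate → (3.28391,-4.05782) → ×s → (1.81212,-2.23918) → (1.81,-2.24)
v7: (-3.5,5) → rotate → (6.10286,0.07178) → ×s → (3.36767,0.03961) → (3.37,0.04)
v8: (-4,1) → rotate → (3.08107,2.73989) → ×s → (1.70019,1.51192) → (1.70,1.51)

Cross-section at z=8.5: (-0.20,3.14) (-1.35,2.92) (-2.90,0.64) (-0.03,-2.98) (0.42,-3.30) (1.81,-2.24) (3.37,0.04) (1.70,1.51)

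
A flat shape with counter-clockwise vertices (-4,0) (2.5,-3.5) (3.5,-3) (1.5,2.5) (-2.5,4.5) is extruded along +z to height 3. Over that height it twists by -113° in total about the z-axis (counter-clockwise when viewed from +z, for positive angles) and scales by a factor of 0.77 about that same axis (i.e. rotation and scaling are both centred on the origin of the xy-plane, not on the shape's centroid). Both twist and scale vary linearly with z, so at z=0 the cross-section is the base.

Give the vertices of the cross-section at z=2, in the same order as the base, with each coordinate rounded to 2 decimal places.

t = z/height = 2/3 = 0.666667
s = 1 + (scale-1)·z/height = 1 + (0.77-1)·2/3 = 0.846667
θ = twist·z/height = -113°·2/3 = -75.3333° = -1.314815 rad
cos θ = 0.253195, sin θ = -0.967415 (intermediates below are computed at full precision and shown rounded to 5 d.p.)
v1: (-4,0) → rotate → (-1.01278,3.86966) → ×s → (-0.85749,3.27631) → (-0.86,3.28)
v2: (2.5,-3.5) → rotate → (-2.75297,-3.30472) → ×s → (-2.33084,-2.79800) → (-2.33,-2.80)
v3: (3.5,-3) → rotate → (-2.01606,-4.14554) → ×s → (-1.70693,-3.50989) → (-1.71,-3.51)
v4: (1.5,2.5) → rotate → (2.79833,-0.81813) → ×s → (2.36925,-0.69269) → (2.37,-0.69)
v5: (-2.5,4.5) → rotate → (3.72038,3.55792) → ×s → (3.14992,3.01237) → (3.15,3.01)

Cross-section at z=2: (-0.86,3.28) (-2.33,-2.80) (-1.71,-3.51) (2.37,-0.69) (3.15,3.01)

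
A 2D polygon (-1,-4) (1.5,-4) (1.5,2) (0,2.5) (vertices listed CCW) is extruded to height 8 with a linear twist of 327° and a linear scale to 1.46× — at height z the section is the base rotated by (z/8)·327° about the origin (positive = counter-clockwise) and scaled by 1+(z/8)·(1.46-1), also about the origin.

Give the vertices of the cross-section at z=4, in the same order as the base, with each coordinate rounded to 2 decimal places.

t = z/height = 4/8 = 0.5
s = 1 + (scale-1)·z/height = 1 + (1.46-1)·4/8 = 1.230000
θ = twist·z/height = 327°·4/8 = 163.5000° = 2.853613 rad
cos θ = -0.958820, sin θ = 0.284015 (intermediates below are computed at full precision and shown rounded to 5 d.p.)
v1: (-1,-4) → rotate → (2.09488,3.55126) → ×s → (2.57670,4.36805) → (2.58,4.37)
v2: (1.5,-4) → rotate → (-0.30217,4.26130) → ×s → (-0.37167,5.24140) → (-0.37,5.24)
v3: (1.5,2) → rotate → (-2.00626,-1.49162) → ×s → (-2.46770,-1.83469) → (-2.47,-1.83)
v4: (0,2.5) → rotate → (-0.71004,-2.39705) → ×s → (-0.87335,-2.94837) → (-0.87,-2.95)

Cross-section at z=4: (2.58,4.37) (-0.37,5.24) (-2.47,-1.83) (-0.87,-2.95)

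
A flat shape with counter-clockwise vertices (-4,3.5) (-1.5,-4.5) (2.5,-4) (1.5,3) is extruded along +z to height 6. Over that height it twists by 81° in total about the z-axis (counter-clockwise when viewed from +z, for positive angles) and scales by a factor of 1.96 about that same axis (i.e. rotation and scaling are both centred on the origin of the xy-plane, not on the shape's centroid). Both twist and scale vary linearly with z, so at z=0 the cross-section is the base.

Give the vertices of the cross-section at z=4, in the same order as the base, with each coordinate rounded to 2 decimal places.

Cross-section at z=4: (-8.50,-1.93) (4.52,-6.33) (7.72,-0.54) (-2.53,4.88)

t = z/height = 4/6 = 0.666667
s = 1 + (scale-1)·z/height = 1 + (1.96-1)·4/6 = 1.640000
θ = twist·z/height = 81°·4/6 = 54.0000° = 0.942478 rad
cos θ = 0.587785, sin θ = 0.809017 (intermediates below are computed at full precision and shown rounded to 5 d.p.)
v1: (-4,3.5) → rotate → (-5.18270,-1.17882) → ×s → (-8.49963,-1.93326) → (-8.50,-1.93)
v2: (-1.5,-4.5) → rotate → (2.75890,-3.85856) → ×s → (4.52459,-6.32804) → (4.52,-6.33)
v3: (2.5,-4) → rotate → (4.70553,-0.32860) → ×s → (7.71707,-0.53890) → (7.72,-0.54)
v4: (1.5,3) → rotate → (-1.54537,2.97688) → ×s → (-2.53441,4.88209) → (-2.53,4.88)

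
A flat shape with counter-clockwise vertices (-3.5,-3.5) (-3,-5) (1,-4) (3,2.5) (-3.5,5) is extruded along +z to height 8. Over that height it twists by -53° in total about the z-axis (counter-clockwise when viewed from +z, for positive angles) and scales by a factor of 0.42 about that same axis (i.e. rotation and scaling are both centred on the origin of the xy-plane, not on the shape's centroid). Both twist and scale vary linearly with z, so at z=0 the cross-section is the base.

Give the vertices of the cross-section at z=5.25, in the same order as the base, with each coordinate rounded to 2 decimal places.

t = z/height = 5.25/8 = 0.65625
s = 1 + (scale-1)·z/height = 1 + (0.42-1)·5.25/8 = 0.619375
θ = twist·z/height = -53°·5.25/8 = -34.7813° = -0.607047 rad
cos θ = 0.821336, sin θ = -0.570445 (intermediates below are computed at full precision and shown rounded to 5 d.p.)
v1: (-3.5,-3.5) → rotate → (-4.87123,-0.87812) → ×s → (-3.01712,-0.54388) → (-3.02,-0.54)
v2: (-3,-5) → rotate → (-5.31623,-2.39535) → ×s → (-3.29274,-1.48362) → (-3.29,-1.48)
v3: (1,-4) → rotate → (-1.46044,-3.85579) → ×s → (-0.90456,-2.38818) → (-0.90,-2.39)
v4: (3,2.5) → rotate → (3.89012,0.34201) → ×s → (2.40944,0.21183) → (2.41,0.21)
v5: (-3.5,5) → rotate → (-0.02245,6.10324) → ×s → (-0.01391,3.78019) → (-0.01,3.78)

Cross-section at z=5.25: (-3.02,-0.54) (-3.29,-1.48) (-0.90,-2.39) (2.41,0.21) (-0.01,3.78)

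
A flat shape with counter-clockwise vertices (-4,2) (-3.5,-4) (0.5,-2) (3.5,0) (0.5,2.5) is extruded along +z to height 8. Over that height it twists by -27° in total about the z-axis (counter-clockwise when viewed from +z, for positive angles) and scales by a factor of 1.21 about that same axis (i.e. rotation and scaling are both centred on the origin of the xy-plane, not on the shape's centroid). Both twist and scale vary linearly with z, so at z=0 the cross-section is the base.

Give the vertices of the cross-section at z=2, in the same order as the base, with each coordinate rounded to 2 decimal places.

t = z/height = 2/8 = 0.25
s = 1 + (scale-1)·z/height = 1 + (1.21-1)·2/8 = 1.052500
θ = twist·z/height = -27°·2/8 = -6.7500° = -0.117810 rad
cos θ = 0.993068, sin θ = -0.117537 (intermediates below are computed at full precision and shown rounded to 5 d.p.)
v1: (-4,2) → rotate → (-3.73720,2.45629) → ×s → (-3.93340,2.58524) → (-3.93,2.59)
v2: (-3.5,-4) → rotate → (-3.94589,-3.56089) → ×s → (-4.15305,-3.74784) → (-4.15,-3.75)
v3: (0.5,-2) → rotate → (0.26146,-2.04491) → ×s → (0.27519,-2.15226) → (0.28,-2.15)
v4: (3.5,0) → rotate → (3.47574,-0.41138) → ×s → (3.65822,-0.43298) → (3.66,-0.43)
v5: (0.5,2.5) → rotate → (0.79038,2.42390) → ×s → (0.83187,2.55116) → (0.83,2.55)

Cross-section at z=2: (-3.93,2.59) (-4.15,-3.75) (0.28,-2.15) (3.66,-0.43) (0.83,2.55)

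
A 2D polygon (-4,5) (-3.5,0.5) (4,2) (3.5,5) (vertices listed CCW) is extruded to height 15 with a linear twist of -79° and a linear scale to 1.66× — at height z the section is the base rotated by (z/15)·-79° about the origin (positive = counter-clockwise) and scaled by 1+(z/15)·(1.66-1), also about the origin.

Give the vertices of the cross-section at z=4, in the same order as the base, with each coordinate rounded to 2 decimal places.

Cross-section at z=4: (-2.28,7.18) (-3.63,2.03) (5.24,0.50) (5.95,4.01)

t = z/height = 4/15 = 0.266667
s = 1 + (scale-1)·z/height = 1 + (1.66-1)·4/15 = 1.176000
θ = twist·z/height = -79°·4/15 = -21.0667° = -0.367683 rad
cos θ = 0.933163, sin θ = -0.359454 (intermediates below are computed at full precision and shown rounded to 5 d.p.)
v1: (-4,5) → rotate → (-1.93538,6.10363) → ×s → (-2.27601,7.17787) → (-2.28,7.18)
v2: (-3.5,0.5) → rotate → (-3.08634,1.72467) → ×s → (-3.62954,2.02821) → (-3.63,2.03)
v3: (4,2) → rotate → (4.45156,0.42851) → ×s → (5.23503,0.50393) → (5.24,0.50)
v4: (3.5,5) → rotate → (5.06334,3.40773) → ×s → (5.95449,4.00748) → (5.95,4.01)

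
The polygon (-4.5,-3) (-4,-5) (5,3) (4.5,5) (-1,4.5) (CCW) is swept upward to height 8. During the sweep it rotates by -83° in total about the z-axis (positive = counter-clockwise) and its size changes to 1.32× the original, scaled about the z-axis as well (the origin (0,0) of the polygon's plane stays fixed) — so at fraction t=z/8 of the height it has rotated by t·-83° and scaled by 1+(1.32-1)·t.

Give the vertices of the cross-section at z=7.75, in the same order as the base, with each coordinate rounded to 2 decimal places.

t = z/height = 7.75/8 = 0.96875
s = 1 + (scale-1)·z/height = 1 + (1.32-1)·7.75/8 = 1.310000
θ = twist·z/height = -83°·7.75/8 = -80.4063° = -1.403354 rad
cos θ = 0.166661, sin θ = -0.986014 (intermediates below are computed at full precision and shown rounded to 5 d.p.)
v1: (-4.5,-3) → rotate → (-3.70802,3.93708) → ×s → (-4.85750,5.15758) → (-4.86,5.16)
v2: (-4,-5) → rotate → (-5.59672,3.11075) → ×s → (-7.33170,4.07508) → (-7.33,4.08)
v3: (5,3) → rotate → (3.79135,-4.43009) → ×s → (4.96667,-5.80341) → (4.97,-5.80)
v4: (4.5,5) → rotate → (5.68005,-3.60376) → ×s → (7.44086,-4.72092) → (7.44,-4.72)
v5: (-1,4.5) → rotate → (4.27040,1.73599) → ×s → (5.59423,2.27415) → (5.59,2.27)

Cross-section at z=7.75: (-4.86,5.16) (-7.33,4.08) (4.97,-5.80) (7.44,-4.72) (5.59,2.27)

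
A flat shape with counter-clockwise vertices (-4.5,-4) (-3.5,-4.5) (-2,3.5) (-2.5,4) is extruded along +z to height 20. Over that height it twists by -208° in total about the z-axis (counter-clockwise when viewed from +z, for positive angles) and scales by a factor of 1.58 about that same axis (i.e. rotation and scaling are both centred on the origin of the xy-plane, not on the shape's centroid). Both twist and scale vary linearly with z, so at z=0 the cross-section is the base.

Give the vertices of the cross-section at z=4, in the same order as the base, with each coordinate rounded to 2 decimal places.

t = z/height = 4/20 = 0.2
s = 1 + (scale-1)·z/height = 1 + (1.58-1)·4/20 = 1.116000
θ = twist·z/height = -208°·4/20 = -41.6000° = -0.726057 rad
cos θ = 0.747798, sin θ = -0.663926 (intermediates below are computed at full precision and shown rounded to 5 d.p.)
v1: (-4.5,-4) → rotate → (-6.02080,-0.00352) → ×s → (-6.71921,-0.00393) → (-6.72,0.00)
v2: (-3.5,-4.5) → rotate → (-5.60496,-1.04135) → ×s → (-6.25514,-1.16215) → (-6.26,-1.16)
v3: (-2,3.5) → rotate → (0.82815,3.94515) → ×s → (0.92421,4.40278) → (0.92,4.40)
v4: (-2.5,4) → rotate → (0.78621,4.65101) → ×s → (0.87741,5.19052) → (0.88,5.19)

Cross-section at z=4: (-6.72,0.00) (-6.26,-1.16) (0.92,4.40) (0.88,5.19)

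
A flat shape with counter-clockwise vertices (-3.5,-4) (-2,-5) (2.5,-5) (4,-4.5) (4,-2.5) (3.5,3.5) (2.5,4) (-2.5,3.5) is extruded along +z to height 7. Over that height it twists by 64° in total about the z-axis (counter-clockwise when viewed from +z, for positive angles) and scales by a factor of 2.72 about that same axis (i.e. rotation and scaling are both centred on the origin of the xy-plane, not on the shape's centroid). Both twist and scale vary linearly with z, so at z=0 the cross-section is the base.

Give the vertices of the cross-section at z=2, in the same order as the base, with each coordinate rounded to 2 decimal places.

Cross-section at z=2: (-3.08,-7.30) (-0.49,-8.02) (5.88,-5.91) (7.77,-4.50) (6.83,-1.67) (3.32,6.59) (1.67,6.83) (-5.18,3.79)

t = z/height = 2/7 = 0.285714
s = 1 + (scale-1)·z/height = 1 + (2.72-1)·2/7 = 1.491429
θ = twist·z/height = 64°·2/7 = 18.2857° = 0.319146 rad
cos θ = 0.949504, sin θ = 0.313756 (intermediates below are computed at full precision and shown rounded to 5 d.p.)
v1: (-3.5,-4) → rotate → (-2.06824,-4.89616) → ×s → (-3.08463,-7.30227) → (-3.08,-7.30)
v2: (-2,-5) → rotate → (-0.33023,-5.37503) → ×s → (-0.49251,-8.01647) → (-0.49,-8.02)
v3: (2.5,-5) → rotate → (3.94254,-3.96313) → ×s → (5.88001,-5.91072) → (5.88,-5.91)
v4: (4,-4.5) → rotate → (5.20992,-3.01774) → ×s → (7.77022,-4.50075) → (7.77,-4.50)
v5: (4,-2.5) → rotate → (4.58240,-1.11874) → ×s → (6.83433,-1.66852) → (6.83,-1.67)
v6: (3.5,3.5) → rotate → (2.22512,4.42141) → ×s → (3.31860,6.59421) → (3.32,6.59)
v7: (2.5,4) → rotate → (1.11874,4.58240) → ×s → (1.66852,6.83433) → (1.67,6.83)
v8: (-2.5,3.5) → rotate → (-3.47190,2.53887) → ×s → (-5.17810,3.78655) → (-5.18,3.79)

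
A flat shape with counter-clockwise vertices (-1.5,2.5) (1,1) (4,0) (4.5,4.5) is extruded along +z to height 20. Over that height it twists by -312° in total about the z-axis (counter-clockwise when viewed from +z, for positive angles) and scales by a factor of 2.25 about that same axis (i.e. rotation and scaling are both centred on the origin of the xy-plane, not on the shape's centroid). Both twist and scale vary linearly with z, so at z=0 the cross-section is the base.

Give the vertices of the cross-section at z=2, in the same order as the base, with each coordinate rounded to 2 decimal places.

Cross-section at z=2: (0.01,3.28) (1.55,0.38) (3.85,-2.33) (6.95,1.71)

t = z/height = 2/20 = 0.1
s = 1 + (scale-1)·z/height = 1 + (2.25-1)·2/20 = 1.125000
θ = twist·z/height = -312°·2/20 = -31.2000° = -0.544543 rad
cos θ = 0.855364, sin θ = -0.518027 (intermediates below are computed at full precision and shown rounded to 5 d.p.)
v1: (-1.5,2.5) → rotate → (0.01202,2.91545) → ×s → (0.01352,3.27988) → (0.01,3.28)
v2: (1,1) → rotate → (1.37339,0.33734) → ×s → (1.54507,0.37950) → (1.55,0.38)
v3: (4,0) → rotate → (3.42146,-2.07211) → ×s → (3.84914,-2.33112) → (3.85,-2.33)
v4: (4.5,4.5) → rotate → (6.18026,1.51802) → ×s → (6.95279,1.70777) → (6.95,1.71)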